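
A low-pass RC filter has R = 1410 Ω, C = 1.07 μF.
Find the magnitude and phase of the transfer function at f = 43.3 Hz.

Step 1 — Angular frequency: ω = 2π·43.3 = 272.1 rad/s.
Step 2 — Transfer function: H(jω) = 1/(1 + jωRC).
Step 3 — Denominator: 1 + jωRC = 1 + j·272.1·1410·1.07e-06 = 1 + j0.4105.
Step 4 — H = 0.8558 - j0.3513.
Step 5 — Magnitude: |H| = 0.9251 (-0.7 dB); phase: φ = -22.3°.

|H| = 0.9251 (-0.7 dB), φ = -22.3°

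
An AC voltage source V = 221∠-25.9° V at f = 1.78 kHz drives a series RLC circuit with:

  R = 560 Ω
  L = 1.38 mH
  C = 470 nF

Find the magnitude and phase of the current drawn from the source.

Step 1 — Angular frequency: ω = 2π·f = 2π·1780 = 1.118e+04 rad/s.
Step 2 — Component impedances:
  R: Z = R = 560 Ω
  L: Z = jωL = j·1.118e+04·0.00138 = 0 + j15.43 Ω
  C: Z = 1/(jωC) = -j/(ω·C) = 0 - j190.2 Ω
Step 3 — Series combination: Z_total = R + L + C = 560 - j174.8 Ω = 586.6∠-17.3° Ω.
Step 4 — Source phasor: V = 221∠-25.9° V = 198.8 - j96.53 V.
Step 5 — Ohm's law: I = V / Z_total = (198.8 - j96.53) / (560 - j174.8) = 0.3725 - j0.0561 A.
Step 6 — Convert to polar: |I| = 0.3767 A, ∠I = -8.6°.

I = 0.3767∠-8.6° A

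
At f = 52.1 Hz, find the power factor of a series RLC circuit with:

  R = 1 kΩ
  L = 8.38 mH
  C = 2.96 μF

Step 1 — Angular frequency: ω = 2π·f = 2π·52.1 = 327.4 rad/s.
Step 2 — Component impedances:
  R: Z = R = 1000 Ω
  L: Z = jωL = j·327.4·0.00838 = 0 + j2.743 Ω
  C: Z = 1/(jωC) = -j/(ω·C) = 0 - j1032 Ω
Step 3 — Series combination: Z_total = R + L + C = 1000 - j1029 Ω = 1435∠-45.8° Ω.
Step 4 — Power factor: PF = cos(φ) = Re(Z)/|Z| = 1000/1435.1 = 0.6968.
Step 5 — Type: Im(Z) = -1029 ⇒ leading (phase φ = -45.8°).

PF = 0.6968 (leading, φ = -45.8°)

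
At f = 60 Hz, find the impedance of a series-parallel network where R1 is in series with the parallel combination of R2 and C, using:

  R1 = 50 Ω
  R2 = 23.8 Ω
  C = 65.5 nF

Step 1 — Angular frequency: ω = 2π·f = 2π·60 = 377 rad/s.
Step 2 — Component impedances:
  R1: Z = R = 50 Ω
  R2: Z = R = 23.8 Ω
  C: Z = 1/(jωC) = -j/(ω·C) = 0 - j4.05e+04 Ω
Step 3 — Parallel branch: R2 || C = 1/(1/R2 + 1/C) = 23.8 - j0.01399 Ω.
Step 4 — Series with R1: Z_total = R1 + (R2 || C) = 73.8 - j0.01399 Ω = 73.8∠-0.0° Ω.

Z = 73.8 - j0.01399 Ω = 73.8∠-0.0° Ω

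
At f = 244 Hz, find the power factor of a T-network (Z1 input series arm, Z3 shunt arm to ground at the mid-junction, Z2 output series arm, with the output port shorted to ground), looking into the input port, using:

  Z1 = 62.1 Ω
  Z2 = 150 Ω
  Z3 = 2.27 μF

Step 1 — Angular frequency: ω = 2π·f = 2π·244 = 1533 rad/s.
Step 2 — Component impedances:
  Z1: Z = R = 62.1 Ω
  Z2: Z = R = 150 Ω
  Z3: Z = 1/(jωC) = -j/(ω·C) = 0 - j287.3 Ω
Step 3 — With the output port shorted to ground, the output series arm Z2 runs from the junction to ground; the shunt arm Z3 also runs from the junction to ground. They appear in parallel: Z3 || Z2 = 117.9 - j61.53 Ω.
Step 4 — Series with input arm Z1: Z_in = Z1 + (Z3 || Z2) = 180 - j61.53 Ω = 190.2∠-18.9° Ω.
Step 5 — Power factor: PF = cos(φ) = Re(Z)/|Z| = 179.98/190.21 = 0.9462.
Step 6 — Type: Im(Z) = -61.53 ⇒ leading (phase φ = -18.9°).

PF = 0.9462 (leading, φ = -18.9°)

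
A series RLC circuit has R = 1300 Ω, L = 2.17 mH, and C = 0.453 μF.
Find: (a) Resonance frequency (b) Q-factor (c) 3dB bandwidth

Step 1 — Resonance: ω₀ = 1/√(LC) = 1/√(0.00217·4.53e-07) = 3.189e+04 rad/s.
Step 2 — f₀ = ω₀/(2π) = 5076 Hz.
Step 3 — Series Q: Q = ω₀L/R = 3.189e+04·0.00217/1300 = 0.05324.
Step 4 — Bandwidth: Δω = ω₀/Q = 5.991e+05 rad/s; BW = Δω/(2π) = 9.535e+04 Hz.

(a) f₀ = 5076 Hz  (b) Q = 0.05324  (c) BW = 9.535e+04 Hz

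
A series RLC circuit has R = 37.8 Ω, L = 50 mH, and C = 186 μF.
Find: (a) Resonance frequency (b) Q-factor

Step 1 — Resonance condition Im(Z)=0 gives ω₀ = 1/√(LC).
Step 2 — ω₀ = 1/√(0.05·0.000186) = 327.9 rad/s.
Step 3 — f₀ = ω₀/(2π) = 52.19 Hz.
Step 4 — Series Q: Q = ω₀L/R = 327.9·0.05/37.8 = 0.4337.

(a) f₀ = 52.19 Hz  (b) Q = 0.4337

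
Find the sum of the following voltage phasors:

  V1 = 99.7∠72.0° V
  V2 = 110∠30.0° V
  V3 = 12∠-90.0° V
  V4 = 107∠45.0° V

Step 1 — Convert each phasor to rectangular form:
  V1 = 99.7·(cos(72.0°) + j·sin(72.0°)) = 30.81 + j94.82 V
  V2 = 110·(cos(30.0°) + j·sin(30.0°)) = 95.26 + j55 V
  V3 = 12·(cos(-90.0°) + j·sin(-90.0°)) = 0 - j12 V
  V4 = 107·(cos(45.0°) + j·sin(45.0°)) = 75.66 + j75.66 V
Step 2 — Sum components: V_total = 201.7 + j213.5 V.
Step 3 — Convert to polar: |V_total| = 293.7 V, ∠V_total = 46.6°.

V_total = 293.7∠46.6° V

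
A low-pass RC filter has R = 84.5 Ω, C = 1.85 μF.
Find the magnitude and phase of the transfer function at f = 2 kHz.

Step 1 — Angular frequency: ω = 2π·2000 = 1.257e+04 rad/s.
Step 2 — Transfer function: H(jω) = 1/(1 + jωRC).
Step 3 — Denominator: 1 + jωRC = 1 + j·1.257e+04·84.5·1.85e-06 = 1 + j1.964.
Step 4 — H = 0.2058 - j0.4043.
Step 5 — Magnitude: |H| = 0.4537 (-6.9 dB); phase: φ = -63.0°.

|H| = 0.4537 (-6.9 dB), φ = -63.0°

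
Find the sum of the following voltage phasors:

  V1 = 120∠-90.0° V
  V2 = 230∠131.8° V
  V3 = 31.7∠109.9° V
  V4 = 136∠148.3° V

Step 1 — Convert each phasor to rectangular form:
  V1 = 120·(cos(-90.0°) + j·sin(-90.0°)) = 0 - j120 V
  V2 = 230·(cos(131.8°) + j·sin(131.8°)) = -153.3 + j171.5 V
  V3 = 31.7·(cos(109.9°) + j·sin(109.9°)) = -10.79 + j29.81 V
  V4 = 136·(cos(148.3°) + j·sin(148.3°)) = -115.7 + j71.46 V
Step 2 — Sum components: V_total = -279.8 + j152.7 V.
Step 3 — Convert to polar: |V_total| = 318.8 V, ∠V_total = 151.4°.

V_total = 318.8∠151.4° V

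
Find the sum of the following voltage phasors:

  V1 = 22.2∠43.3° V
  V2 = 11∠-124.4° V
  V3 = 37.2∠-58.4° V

Step 1 — Convert each phasor to rectangular form:
  V1 = 22.2·(cos(43.3°) + j·sin(43.3°)) = 16.16 + j15.23 V
  V2 = 11·(cos(-124.4°) + j·sin(-124.4°)) = -6.215 - j9.076 V
  V3 = 37.2·(cos(-58.4°) + j·sin(-58.4°)) = 19.49 - j31.68 V
Step 2 — Sum components: V_total = 29.43 - j25.54 V.
Step 3 — Convert to polar: |V_total| = 38.97 V, ∠V_total = -40.9°.

V_total = 38.97∠-40.9° V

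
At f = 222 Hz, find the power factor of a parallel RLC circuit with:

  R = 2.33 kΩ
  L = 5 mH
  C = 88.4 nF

Step 1 — Angular frequency: ω = 2π·f = 2π·222 = 1395 rad/s.
Step 2 — Component impedances:
  R: Z = R = 2330 Ω
  L: Z = jωL = j·1395·0.005 = 0 + j6.974 Ω
  C: Z = 1/(jωC) = -j/(ω·C) = 0 - j8110 Ω
Step 3 — Parallel combination: 1/Z_total = 1/R + 1/L + 1/C; Z_total = 0.02091 + j6.98 Ω = 6.98∠89.8° Ω.
Step 4 — Power factor: PF = cos(φ) = Re(Z)/|Z| = 0.02091/6.98 = 0.002996.
Step 5 — Type: Im(Z) = 6.98 ⇒ lagging (phase φ = 89.8°).

PF = 0.002996 (lagging, φ = 89.8°)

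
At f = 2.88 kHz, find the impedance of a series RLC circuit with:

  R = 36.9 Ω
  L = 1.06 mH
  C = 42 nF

Step 1 — Angular frequency: ω = 2π·f = 2π·2880 = 1.81e+04 rad/s.
Step 2 — Component impedances:
  R: Z = R = 36.9 Ω
  L: Z = jωL = j·1.81e+04·0.00106 = 0 + j19.18 Ω
  C: Z = 1/(jωC) = -j/(ω·C) = 0 - j1316 Ω
Step 3 — Series combination: Z_total = R + L + C = 36.9 - j1297 Ω = 1297∠-88.4° Ω.

Z = 36.9 - j1297 Ω = 1297∠-88.4° Ω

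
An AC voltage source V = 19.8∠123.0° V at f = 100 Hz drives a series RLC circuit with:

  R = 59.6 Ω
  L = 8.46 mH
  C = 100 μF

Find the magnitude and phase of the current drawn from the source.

Step 1 — Angular frequency: ω = 2π·f = 2π·100 = 628.3 rad/s.
Step 2 — Component impedances:
  R: Z = R = 59.6 Ω
  L: Z = jωL = j·628.3·0.00846 = 0 + j5.316 Ω
  C: Z = 1/(jωC) = -j/(ω·C) = 0 - j15.92 Ω
Step 3 — Series combination: Z_total = R + L + C = 59.6 - j10.6 Ω = 60.54∠-10.1° Ω.
Step 4 — Source phasor: V = 19.8∠123.0° V = -10.78 + j16.61 V.
Step 5 — Ohm's law: I = V / Z_total = (-10.78 + j16.61) / (59.6 - j10.6) = -0.2234 + j0.2389 A.
Step 6 — Convert to polar: |I| = 0.3271 A, ∠I = 133.1°.

I = 0.3271∠133.1° A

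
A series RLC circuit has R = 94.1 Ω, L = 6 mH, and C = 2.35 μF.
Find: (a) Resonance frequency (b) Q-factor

Step 1 — Resonance condition Im(Z)=0 gives ω₀ = 1/√(LC).
Step 2 — ω₀ = 1/√(0.006·2.35e-06) = 8422 rad/s.
Step 3 — f₀ = ω₀/(2π) = 1340 Hz.
Step 4 — Series Q: Q = ω₀L/R = 8422·0.006/94.1 = 0.537.

(a) f₀ = 1340 Hz  (b) Q = 0.537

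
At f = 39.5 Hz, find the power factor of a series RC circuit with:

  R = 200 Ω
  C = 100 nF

Step 1 — Angular frequency: ω = 2π·f = 2π·39.5 = 248.2 rad/s.
Step 2 — Component impedances:
  R: Z = R = 200 Ω
  C: Z = 1/(jωC) = -j/(ω·C) = 0 - j4.029e+04 Ω
Step 3 — Series combination: Z_total = R + C = 200 - j4.029e+04 Ω = 4.029e+04∠-89.7° Ω.
Step 4 — Power factor: PF = cos(φ) = Re(Z)/|Z| = 200/4.029e+04 = 0.004964.
Step 5 — Type: Im(Z) = -4.029e+04 ⇒ leading (phase φ = -89.7°).

PF = 0.004964 (leading, φ = -89.7°)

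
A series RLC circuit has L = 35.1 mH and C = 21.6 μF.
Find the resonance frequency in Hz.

Step 1 — Resonance condition Im(Z)=0 gives ω₀ = 1/√(LC).
Step 2 — ω₀ = 1/√(0.0351·2.16e-05) = 1148 rad/s.
Step 3 — f₀ = ω₀/(2π) = 182.8 Hz.

f₀ = 182.8 Hz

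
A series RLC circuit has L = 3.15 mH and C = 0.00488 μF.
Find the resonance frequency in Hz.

Step 1 — Resonance condition Im(Z)=0 gives ω₀ = 1/√(LC).
Step 2 — ω₀ = 1/√(0.00315·4.88e-09) = 2.551e+05 rad/s.
Step 3 — f₀ = ω₀/(2π) = 4.059e+04 Hz.

f₀ = 4.059e+04 Hz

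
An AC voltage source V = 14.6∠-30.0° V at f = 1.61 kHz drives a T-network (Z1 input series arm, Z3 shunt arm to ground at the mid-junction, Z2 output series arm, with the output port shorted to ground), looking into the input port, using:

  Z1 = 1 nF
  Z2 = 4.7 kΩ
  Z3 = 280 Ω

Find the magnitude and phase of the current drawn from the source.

Step 1 — Angular frequency: ω = 2π·f = 2π·1610 = 1.012e+04 rad/s.
Step 2 — Component impedances:
  Z1: Z = 1/(jωC) = -j/(ω·C) = 0 - j9.885e+04 Ω
  Z2: Z = R = 4700 Ω
  Z3: Z = R = 280 Ω
Step 3 — With the output port shorted to ground, the output series arm Z2 runs from the junction to ground; the shunt arm Z3 also runs from the junction to ground. They appear in parallel: Z3 || Z2 = 264.3 Ω.
Step 4 — Series with input arm Z1: Z_in = Z1 + (Z3 || Z2) = 264.3 - j9.885e+04 Ω = 9.885e+04∠-89.8° Ω.
Step 5 — Source phasor: V = 14.6∠-30.0° V = 12.64 - j7.3 V.
Step 6 — Ohm's law: I = V / Z_total = (12.64 - j7.3) / (264.3 - j9.885e+04) = 7.419e-05 + j0.0001277 A.
Step 7 — Convert to polar: |I| = 0.0001477 A, ∠I = 59.8°.

I = 0.0001477∠59.8° A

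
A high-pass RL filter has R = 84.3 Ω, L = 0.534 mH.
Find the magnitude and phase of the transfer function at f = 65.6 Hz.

Step 1 — Angular frequency: ω = 2π·65.6 = 412.2 rad/s.
Step 2 — Transfer function: H(jω) = jωL/(R + jωL).
Step 3 — Numerator jωL = j·0.2201; denominator R + jωL = 84.3 + j0.2201.
Step 4 — H = 6.817e-06 + j0.002611.
Step 5 — Magnitude: |H| = 0.002611 (-51.7 dB); phase: φ = 89.9°.

|H| = 0.002611 (-51.7 dB), φ = 89.9°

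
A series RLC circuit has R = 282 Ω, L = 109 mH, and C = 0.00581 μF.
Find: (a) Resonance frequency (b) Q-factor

Step 1 — Resonance condition Im(Z)=0 gives ω₀ = 1/√(LC).
Step 2 — ω₀ = 1/√(0.109·5.81e-09) = 3.974e+04 rad/s.
Step 3 — f₀ = ω₀/(2π) = 6324 Hz.
Step 4 — Series Q: Q = ω₀L/R = 3.974e+04·0.109/282 = 15.36.

(a) f₀ = 6324 Hz  (b) Q = 15.36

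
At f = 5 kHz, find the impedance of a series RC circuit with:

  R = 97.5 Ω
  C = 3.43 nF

Step 1 — Angular frequency: ω = 2π·f = 2π·5000 = 3.142e+04 rad/s.
Step 2 — Component impedances:
  R: Z = R = 97.5 Ω
  C: Z = 1/(jωC) = -j/(ω·C) = 0 - j9280 Ω
Step 3 — Series combination: Z_total = R + C = 97.5 - j9280 Ω = 9281∠-89.4° Ω.

Z = 97.5 - j9280 Ω = 9281∠-89.4° Ω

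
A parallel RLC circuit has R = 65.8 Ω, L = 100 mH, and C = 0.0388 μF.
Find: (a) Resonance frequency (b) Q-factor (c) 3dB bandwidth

Step 1 — Resonance: ω₀ = 1/√(LC) = 1/√(0.1·3.88e-08) = 1.605e+04 rad/s.
Step 2 — f₀ = ω₀/(2π) = 2555 Hz.
Step 3 — Parallel Q: Q = R/(ω₀L) = 65.8/(1.605e+04·0.1) = 0.04099.
Step 4 — Bandwidth: Δω = ω₀/Q = 3.917e+05 rad/s; BW = Δω/(2π) = 6.234e+04 Hz.

(a) f₀ = 2555 Hz  (b) Q = 0.04099  (c) BW = 6.234e+04 Hz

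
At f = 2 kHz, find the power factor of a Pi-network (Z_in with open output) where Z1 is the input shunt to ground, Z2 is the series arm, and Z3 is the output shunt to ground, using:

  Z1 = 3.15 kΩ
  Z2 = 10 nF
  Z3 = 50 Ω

Step 1 — Angular frequency: ω = 2π·f = 2π·2000 = 1.257e+04 rad/s.
Step 2 — Component impedances:
  Z1: Z = R = 3150 Ω
  Z2: Z = 1/(jωC) = -j/(ω·C) = 0 - j7958 Ω
  Z3: Z = R = 50 Ω
Step 3 — With open output, the series arm Z2 and the output shunt Z3 appear in series to ground: Z2 + Z3 = 50 - j7958 Ω.
Step 4 — Parallel with input shunt Z1: Z_in = Z1 || (Z2 + Z3) = 2718 - j1073 Ω = 2923∠-21.5° Ω.
Step 5 — Power factor: PF = cos(φ) = Re(Z)/|Z| = 2718.4/2922.6 = 0.9301.
Step 6 — Type: Im(Z) = -1073 ⇒ leading (phase φ = -21.5°).

PF = 0.9301 (leading, φ = -21.5°)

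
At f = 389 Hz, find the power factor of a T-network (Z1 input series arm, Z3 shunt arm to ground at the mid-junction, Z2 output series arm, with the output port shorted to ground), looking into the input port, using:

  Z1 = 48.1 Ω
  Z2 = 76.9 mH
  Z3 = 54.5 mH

Step 1 — Angular frequency: ω = 2π·f = 2π·389 = 2444 rad/s.
Step 2 — Component impedances:
  Z1: Z = R = 48.1 Ω
  Z2: Z = jωL = j·2444·0.0769 = 0 + j188 Ω
  Z3: Z = jωL = j·2444·0.0545 = 0 + j133.2 Ω
Step 3 — With the output port shorted to ground, the output series arm Z2 runs from the junction to ground; the shunt arm Z3 also runs from the junction to ground. They appear in parallel: Z3 || Z2 = 0 + j77.96 Ω.
Step 4 — Series with input arm Z1: Z_in = Z1 + (Z3 || Z2) = 48.1 + j77.96 Ω = 91.6∠58.3° Ω.
Step 5 — Power factor: PF = cos(φ) = Re(Z)/|Z| = 48.1/91.6 = 0.5251.
Step 6 — Type: Im(Z) = 77.96 ⇒ lagging (phase φ = 58.3°).

PF = 0.5251 (lagging, φ = 58.3°)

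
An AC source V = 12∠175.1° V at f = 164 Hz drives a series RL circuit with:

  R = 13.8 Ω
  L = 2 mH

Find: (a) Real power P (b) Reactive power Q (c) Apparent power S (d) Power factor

Step 1 — Angular frequency: ω = 2π·f = 2π·164 = 1030 rad/s.
Step 2 — Component impedances:
  R: Z = R = 13.8 Ω
  L: Z = jωL = j·1030·0.002 = 0 + j2.061 Ω
Step 3 — Series combination: Z_total = R + L = 13.8 + j2.061 Ω = 13.95∠8.5° Ω.
Step 4 — Source phasor: V = 12∠175.1° V = -11.96 + j1.025 V.
Step 5 — Current: I = V / Z = -0.8366 + j0.1992 A = 0.86∠166.6° A.
Step 6 — Complex power: S = V·I* = 10.21 + j1.524 VA.
Step 7 — Real power: P = Re(S) = 10.21 W.
Step 8 — Reactive power: Q = Im(S) = 1.524 VAR.
Step 9 — Apparent power: |S| = 10.32 VA.
Step 10 — Power factor: PF = P/|S| = 0.989 (lagging).

(a) P = 10.21 W  (b) Q = 1.524 VAR  (c) S = 10.32 VA  (d) PF = 0.989 (lagging)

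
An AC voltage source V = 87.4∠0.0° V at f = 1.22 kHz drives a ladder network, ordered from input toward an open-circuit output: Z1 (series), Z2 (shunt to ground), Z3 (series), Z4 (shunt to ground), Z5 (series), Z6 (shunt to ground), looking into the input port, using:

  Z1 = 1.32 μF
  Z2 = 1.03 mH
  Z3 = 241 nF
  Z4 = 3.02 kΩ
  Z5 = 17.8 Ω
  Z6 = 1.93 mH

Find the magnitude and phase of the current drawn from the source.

Step 1 — Angular frequency: ω = 2π·f = 2π·1220 = 7665 rad/s.
Step 2 — Component impedances:
  Z1: Z = 1/(jωC) = -j/(ω·C) = 0 - j98.83 Ω
  Z2: Z = jωL = j·7665·0.00103 = 0 + j7.895 Ω
  Z3: Z = 1/(jωC) = -j/(ω·C) = 0 - j541.3 Ω
  Z4: Z = R = 3020 Ω
  Z5: Z = R = 17.8 Ω
  Z6: Z = jωL = j·7665·0.00193 = 0 + j14.79 Ω
Step 3 — Ladder network (open output): work backward from the far end, alternating series and parallel combinations. Z_in = 0.00411 - j90.81 Ω = 90.81∠-90.0° Ω.
Step 4 — Source phasor: V = 87.4∠0.0° V = 87.4 V.
Step 5 — Ohm's law: I = V / Z_total = (87.4) / (0.00411 - j90.81) = 4.356e-05 + j0.9624 A.
Step 6 — Convert to polar: |I| = 0.9624 A, ∠I = 90.0°.

I = 0.9624∠90.0° A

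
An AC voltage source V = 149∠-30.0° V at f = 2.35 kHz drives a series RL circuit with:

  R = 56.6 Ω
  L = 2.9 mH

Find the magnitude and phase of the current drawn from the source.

Step 1 — Angular frequency: ω = 2π·f = 2π·2350 = 1.477e+04 rad/s.
Step 2 — Component impedances:
  R: Z = R = 56.6 Ω
  L: Z = jωL = j·1.477e+04·0.0029 = 0 + j42.82 Ω
Step 3 — Series combination: Z_total = R + L = 56.6 + j42.82 Ω = 70.97∠37.1° Ω.
Step 4 — Source phasor: V = 149∠-30.0° V = 129 - j74.5 V.
Step 5 — Ohm's law: I = V / Z_total = (129 - j74.5) / (56.6 + j42.82) = 0.8166 - j1.934 A.
Step 6 — Convert to polar: |I| = 2.099 A, ∠I = -67.1°.

I = 2.099∠-67.1° A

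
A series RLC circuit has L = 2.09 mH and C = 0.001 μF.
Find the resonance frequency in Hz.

Step 1 — Resonance condition Im(Z)=0 gives ω₀ = 1/√(LC).
Step 2 — ω₀ = 1/√(0.00209·1e-09) = 6.917e+05 rad/s.
Step 3 — f₀ = ω₀/(2π) = 1.101e+05 Hz.

f₀ = 1.101e+05 Hz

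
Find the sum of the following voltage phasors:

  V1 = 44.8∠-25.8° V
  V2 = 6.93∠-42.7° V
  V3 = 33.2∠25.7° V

Step 1 — Convert each phasor to rectangular form:
  V1 = 44.8·(cos(-25.8°) + j·sin(-25.8°)) = 40.33 - j19.5 V
  V2 = 6.93·(cos(-42.7°) + j·sin(-42.7°)) = 5.093 - j4.7 V
  V3 = 33.2·(cos(25.7°) + j·sin(25.7°)) = 29.92 + j14.4 V
Step 2 — Sum components: V_total = 75.34 - j9.801 V.
Step 3 — Convert to polar: |V_total| = 75.98 V, ∠V_total = -7.4°.

V_total = 75.98∠-7.4° V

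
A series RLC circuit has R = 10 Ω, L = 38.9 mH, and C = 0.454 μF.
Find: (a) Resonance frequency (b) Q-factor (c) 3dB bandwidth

Step 1 — Resonance condition Im(Z)=0 gives ω₀ = 1/√(LC).
Step 2 — ω₀ = 1/√(0.0389·4.54e-07) = 7525 rad/s.
Step 3 — f₀ = ω₀/(2π) = 1198 Hz.
Step 4 — Series Q: Q = ω₀L/R = 7525·0.0389/10 = 29.27.
Step 5 — 3dB bandwidth: Δω = ω₀/Q = 257.1 rad/s; BW = Δω/(2π) = 40.91 Hz.

(a) f₀ = 1198 Hz  (b) Q = 29.27  (c) BW = 40.91 Hz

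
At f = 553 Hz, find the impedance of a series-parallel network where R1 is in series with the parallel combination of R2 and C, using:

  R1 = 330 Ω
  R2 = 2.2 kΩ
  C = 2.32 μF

Step 1 — Angular frequency: ω = 2π·f = 2π·553 = 3475 rad/s.
Step 2 — Component impedances:
  R1: Z = R = 330 Ω
  R2: Z = R = 2200 Ω
  C: Z = 1/(jωC) = -j/(ω·C) = 0 - j124.1 Ω
Step 3 — Parallel branch: R2 || C = 1/(1/R2 + 1/C) = 6.973 - j123.7 Ω.
Step 4 — Series with R1: Z_total = R1 + (R2 || C) = 337 - j123.7 Ω = 358.9∠-20.2° Ω.

Z = 337 - j123.7 Ω = 358.9∠-20.2° Ω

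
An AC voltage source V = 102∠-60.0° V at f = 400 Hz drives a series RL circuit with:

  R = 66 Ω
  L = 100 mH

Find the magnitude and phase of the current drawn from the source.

Step 1 — Angular frequency: ω = 2π·f = 2π·400 = 2513 rad/s.
Step 2 — Component impedances:
  R: Z = R = 66 Ω
  L: Z = jωL = j·2513·0.1 = 0 + j251.3 Ω
Step 3 — Series combination: Z_total = R + L = 66 + j251.3 Ω = 259.8∠75.3° Ω.
Step 4 — Source phasor: V = 102∠-60.0° V = 51 - j88.33 V.
Step 5 — Ohm's law: I = V / Z_total = (51 - j88.33) / (66 + j251.3) = -0.2789 - j0.2762 A.
Step 6 — Convert to polar: |I| = 0.3925 A, ∠I = -135.3°.

I = 0.3925∠-135.3° A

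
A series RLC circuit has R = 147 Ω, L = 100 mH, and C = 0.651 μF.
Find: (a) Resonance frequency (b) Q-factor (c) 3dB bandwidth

Step 1 — Resonance condition Im(Z)=0 gives ω₀ = 1/√(LC).
Step 2 — ω₀ = 1/√(0.1·6.51e-07) = 3919 rad/s.
Step 3 — f₀ = ω₀/(2π) = 623.8 Hz.
Step 4 — Series Q: Q = ω₀L/R = 3919·0.1/147 = 2.666.
Step 5 — 3dB bandwidth: Δω = ω₀/Q = 1470 rad/s; BW = Δω/(2π) = 234 Hz.

(a) f₀ = 623.8 Hz  (b) Q = 2.666  (c) BW = 234 Hz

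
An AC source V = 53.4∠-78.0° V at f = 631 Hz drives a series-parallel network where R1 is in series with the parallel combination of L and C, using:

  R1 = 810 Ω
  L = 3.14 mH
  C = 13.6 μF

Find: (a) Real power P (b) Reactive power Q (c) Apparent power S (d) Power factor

Step 1 — Angular frequency: ω = 2π·f = 2π·631 = 3965 rad/s.
Step 2 — Component impedances:
  R1: Z = R = 810 Ω
  L: Z = jωL = j·3965·0.00314 = 0 + j12.45 Ω
  C: Z = 1/(jωC) = -j/(ω·C) = 0 - j18.55 Ω
Step 3 — Parallel branch: L || C = 1/(1/L + 1/C) = 0 + j37.87 Ω.
Step 4 — Series with R1: Z_total = R1 + (L || C) = 810 + j37.87 Ω = 810.9∠2.7° Ω.
Step 5 — Source phasor: V = 53.4∠-78.0° V = 11.1 - j52.23 V.
Step 6 — Current: I = V / Z = 0.01067 - j0.06498 A = 0.06585∠-80.7° A.
Step 7 — Complex power: S = V·I* = 3.513 + j0.1642 VA.
Step 8 — Real power: P = Re(S) = 3.513 W.
Step 9 — Reactive power: Q = Im(S) = 0.1642 VAR.
Step 10 — Apparent power: |S| = 3.517 VA.
Step 11 — Power factor: PF = P/|S| = 0.9989 (lagging).

(a) P = 3.513 W  (b) Q = 0.1642 VAR  (c) S = 3.517 VA  (d) PF = 0.9989 (lagging)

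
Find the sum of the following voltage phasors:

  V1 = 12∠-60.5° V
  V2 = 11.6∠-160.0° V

Step 1 — Convert each phasor to rectangular form:
  V1 = 12·(cos(-60.5°) + j·sin(-60.5°)) = 5.909 - j10.44 V
  V2 = 11.6·(cos(-160.0°) + j·sin(-160.0°)) = -10.9 - j3.967 V
Step 2 — Sum components: V_total = -4.991 - j14.41 V.
Step 3 — Convert to polar: |V_total| = 15.25 V, ∠V_total = -109.1°.

V_total = 15.25∠-109.1° V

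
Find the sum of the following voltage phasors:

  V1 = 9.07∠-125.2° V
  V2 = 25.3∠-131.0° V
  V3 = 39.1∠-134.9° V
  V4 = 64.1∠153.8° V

Step 1 — Convert each phasor to rectangular form:
  V1 = 9.07·(cos(-125.2°) + j·sin(-125.2°)) = -5.228 - j7.412 V
  V2 = 25.3·(cos(-131.0°) + j·sin(-131.0°)) = -16.6 - j19.09 V
  V3 = 39.1·(cos(-134.9°) + j·sin(-134.9°)) = -27.6 - j27.7 V
  V4 = 64.1·(cos(153.8°) + j·sin(153.8°)) = -57.51 + j28.3 V
Step 2 — Sum components: V_total = -106.9 - j25.9 V.
Step 3 — Convert to polar: |V_total| = 110 V, ∠V_total = -166.4°.

V_total = 110∠-166.4° V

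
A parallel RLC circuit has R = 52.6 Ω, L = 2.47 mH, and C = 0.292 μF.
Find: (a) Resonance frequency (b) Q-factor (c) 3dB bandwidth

Step 1 — Resonance: ω₀ = 1/√(LC) = 1/√(0.00247·2.92e-07) = 3.724e+04 rad/s.
Step 2 — f₀ = ω₀/(2π) = 5926 Hz.
Step 3 — Parallel Q: Q = R/(ω₀L) = 52.6/(3.724e+04·0.00247) = 0.5719.
Step 4 — Bandwidth: Δω = ω₀/Q = 6.511e+04 rad/s; BW = Δω/(2π) = 1.036e+04 Hz.

(a) f₀ = 5926 Hz  (b) Q = 0.5719  (c) BW = 1.036e+04 Hz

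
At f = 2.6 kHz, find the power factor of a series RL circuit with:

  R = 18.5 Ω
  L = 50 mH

Step 1 — Angular frequency: ω = 2π·f = 2π·2600 = 1.634e+04 rad/s.
Step 2 — Component impedances:
  R: Z = R = 18.5 Ω
  L: Z = jωL = j·1.634e+04·0.05 = 0 + j816.8 Ω
Step 3 — Series combination: Z_total = R + L = 18.5 + j816.8 Ω = 817∠88.7° Ω.
Step 4 — Power factor: PF = cos(φ) = Re(Z)/|Z| = 18.5/817 = 0.02264.
Step 5 — Type: Im(Z) = 816.8 ⇒ lagging (phase φ = 88.7°).

PF = 0.02264 (lagging, φ = 88.7°)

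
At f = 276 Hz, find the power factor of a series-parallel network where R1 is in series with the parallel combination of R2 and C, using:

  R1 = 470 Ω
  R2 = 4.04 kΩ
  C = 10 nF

Step 1 — Angular frequency: ω = 2π·f = 2π·276 = 1734 rad/s.
Step 2 — Component impedances:
  R1: Z = R = 470 Ω
  R2: Z = R = 4040 Ω
  C: Z = 1/(jωC) = -j/(ω·C) = 0 - j5.766e+04 Ω
Step 3 — Parallel branch: R2 || C = 1/(1/R2 + 1/C) = 4020 - j281.7 Ω.
Step 4 — Series with R1: Z_total = R1 + (R2 || C) = 4490 - j281.7 Ω = 4499∠-3.6° Ω.
Step 5 — Power factor: PF = cos(φ) = Re(Z)/|Z| = 4490/4499 = 0.998.
Step 6 — Type: Im(Z) = -281.7 ⇒ leading (phase φ = -3.6°).

PF = 0.998 (leading, φ = -3.6°)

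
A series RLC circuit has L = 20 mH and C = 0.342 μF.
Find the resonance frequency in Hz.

Step 1 — Resonance condition Im(Z)=0 gives ω₀ = 1/√(LC).
Step 2 — ω₀ = 1/√(0.02·3.42e-07) = 1.209e+04 rad/s.
Step 3 — f₀ = ω₀/(2π) = 1924 Hz.

f₀ = 1924 Hz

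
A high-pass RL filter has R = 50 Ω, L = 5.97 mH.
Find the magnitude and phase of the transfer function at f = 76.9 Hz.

Step 1 — Angular frequency: ω = 2π·76.9 = 483.2 rad/s.
Step 2 — Transfer function: H(jω) = jωL/(R + jωL).
Step 3 — Numerator jωL = j·2.885; denominator R + jωL = 50 + j2.885.
Step 4 — H = 0.003317 + j0.0575.
Step 5 — Magnitude: |H| = 0.0576 (-24.8 dB); phase: φ = 86.7°.

|H| = 0.0576 (-24.8 dB), φ = 86.7°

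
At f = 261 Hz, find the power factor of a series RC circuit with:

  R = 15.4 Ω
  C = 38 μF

Step 1 — Angular frequency: ω = 2π·f = 2π·261 = 1640 rad/s.
Step 2 — Component impedances:
  R: Z = R = 15.4 Ω
  C: Z = 1/(jωC) = -j/(ω·C) = 0 - j16.05 Ω
Step 3 — Series combination: Z_total = R + C = 15.4 - j16.05 Ω = 22.24∠-46.2° Ω.
Step 4 — Power factor: PF = cos(φ) = Re(Z)/|Z| = 15.4/22.24 = 0.6924.
Step 5 — Type: Im(Z) = -16.05 ⇒ leading (phase φ = -46.2°).

PF = 0.6924 (leading, φ = -46.2°)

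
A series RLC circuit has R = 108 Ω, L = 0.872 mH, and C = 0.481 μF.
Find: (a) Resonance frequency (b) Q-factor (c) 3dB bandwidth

Step 1 — Resonance: ω₀ = 1/√(LC) = 1/√(0.000872·4.81e-07) = 4.883e+04 rad/s.
Step 2 — f₀ = ω₀/(2π) = 7771 Hz.
Step 3 — Series Q: Q = ω₀L/R = 4.883e+04·0.000872/108 = 0.3942.
Step 4 — Bandwidth: Δω = ω₀/Q = 1.239e+05 rad/s; BW = Δω/(2π) = 1.971e+04 Hz.

(a) f₀ = 7771 Hz  (b) Q = 0.3942  (c) BW = 1.971e+04 Hz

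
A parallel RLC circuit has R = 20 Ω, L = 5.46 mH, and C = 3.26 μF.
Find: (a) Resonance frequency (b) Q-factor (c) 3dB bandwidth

Step 1 — Resonance: ω₀ = 1/√(LC) = 1/√(0.00546·3.26e-06) = 7495 rad/s.
Step 2 — f₀ = ω₀/(2π) = 1193 Hz.
Step 3 — Parallel Q: Q = R/(ω₀L) = 20/(7495·0.00546) = 0.4887.
Step 4 — Bandwidth: Δω = ω₀/Q = 1.534e+04 rad/s; BW = Δω/(2π) = 2441 Hz.

(a) f₀ = 1193 Hz  (b) Q = 0.4887  (c) BW = 2441 Hz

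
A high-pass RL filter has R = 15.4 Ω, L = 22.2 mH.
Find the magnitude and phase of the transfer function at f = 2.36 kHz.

Step 1 — Angular frequency: ω = 2π·2360 = 1.483e+04 rad/s.
Step 2 — Transfer function: H(jω) = jωL/(R + jωL).
Step 3 — Numerator jωL = j·329.2; denominator R + jωL = 15.4 + j329.2.
Step 4 — H = 0.9978 + j0.04668.
Step 5 — Magnitude: |H| = 0.9989 (-0.0 dB); phase: φ = 2.7°.

|H| = 0.9989 (-0.0 dB), φ = 2.7°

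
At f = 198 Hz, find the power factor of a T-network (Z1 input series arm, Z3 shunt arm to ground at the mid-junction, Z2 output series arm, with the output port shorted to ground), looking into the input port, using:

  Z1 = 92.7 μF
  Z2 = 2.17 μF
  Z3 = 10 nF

Step 1 — Angular frequency: ω = 2π·f = 2π·198 = 1244 rad/s.
Step 2 — Component impedances:
  Z1: Z = 1/(jωC) = -j/(ω·C) = 0 - j8.671 Ω
  Z2: Z = 1/(jωC) = -j/(ω·C) = 0 - j370.4 Ω
  Z3: Z = 1/(jωC) = -j/(ω·C) = 0 - j8.038e+04 Ω
Step 3 — With the output port shorted to ground, the output series arm Z2 runs from the junction to ground; the shunt arm Z3 also runs from the junction to ground. They appear in parallel: Z3 || Z2 = 0 - j368.7 Ω.
Step 4 — Series with input arm Z1: Z_in = Z1 + (Z3 || Z2) = 0 - j377.4 Ω = 377.4∠-90.0° Ω.
Step 5 — Power factor: PF = cos(φ) = Re(Z)/|Z| = 0/377.4 = 0.
Step 6 — Type: Im(Z) = -377.4 ⇒ leading (phase φ = -90.0°).

PF = 0 (leading, φ = -90.0°)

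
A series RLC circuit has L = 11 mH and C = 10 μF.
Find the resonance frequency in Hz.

Step 1 — Resonance condition Im(Z)=0 gives ω₀ = 1/√(LC).
Step 2 — ω₀ = 1/√(0.011·1e-05) = 3015 rad/s.
Step 3 — f₀ = ω₀/(2π) = 479.9 Hz.

f₀ = 479.9 Hz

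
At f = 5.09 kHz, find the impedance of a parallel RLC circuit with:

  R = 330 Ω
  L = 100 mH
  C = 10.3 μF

Step 1 — Angular frequency: ω = 2π·f = 2π·5090 = 3.198e+04 rad/s.
Step 2 — Component impedances:
  R: Z = R = 330 Ω
  L: Z = jωL = j·3.198e+04·0.1 = 0 + j3198 Ω
  C: Z = 1/(jωC) = -j/(ω·C) = 0 - j3.036 Ω
Step 3 — Parallel combination: 1/Z_total = 1/R + 1/L + 1/C; Z_total = 0.02798 - j3.038 Ω = 3.038∠-89.5° Ω.

Z = 0.02798 - j3.038 Ω = 3.038∠-89.5° Ω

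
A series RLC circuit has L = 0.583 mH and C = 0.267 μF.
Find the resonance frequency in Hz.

Step 1 — Resonance condition Im(Z)=0 gives ω₀ = 1/√(LC).
Step 2 — ω₀ = 1/√(0.000583·2.67e-07) = 8.015e+04 rad/s.
Step 3 — f₀ = ω₀/(2π) = 1.276e+04 Hz.

f₀ = 1.276e+04 Hz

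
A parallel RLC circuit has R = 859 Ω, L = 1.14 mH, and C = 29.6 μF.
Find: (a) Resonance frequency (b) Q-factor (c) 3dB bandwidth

Step 1 — Resonance: ω₀ = 1/√(LC) = 1/√(0.00114·2.96e-05) = 5444 rad/s.
Step 2 — f₀ = ω₀/(2π) = 866.4 Hz.
Step 3 — Parallel Q: Q = R/(ω₀L) = 859/(5444·0.00114) = 138.4.
Step 4 — Bandwidth: Δω = ω₀/Q = 39.33 rad/s; BW = Δω/(2π) = 6.259 Hz.

(a) f₀ = 866.4 Hz  (b) Q = 138.4  (c) BW = 6.259 Hz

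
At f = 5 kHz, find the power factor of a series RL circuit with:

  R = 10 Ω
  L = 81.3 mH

Step 1 — Angular frequency: ω = 2π·f = 2π·5000 = 3.142e+04 rad/s.
Step 2 — Component impedances:
  R: Z = R = 10 Ω
  L: Z = jωL = j·3.142e+04·0.0813 = 0 + j2554 Ω
Step 3 — Series combination: Z_total = R + L = 10 + j2554 Ω = 2554∠89.8° Ω.
Step 4 — Power factor: PF = cos(φ) = Re(Z)/|Z| = 10/2554 = 0.003915.
Step 5 — Type: Im(Z) = 2554 ⇒ lagging (phase φ = 89.8°).

PF = 0.003915 (lagging, φ = 89.8°)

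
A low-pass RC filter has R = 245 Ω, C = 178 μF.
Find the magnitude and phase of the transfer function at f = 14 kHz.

Step 1 — Angular frequency: ω = 2π·1.4e+04 = 8.796e+04 rad/s.
Step 2 — Transfer function: H(jω) = 1/(1 + jωRC).
Step 3 — Denominator: 1 + jωRC = 1 + j·8.796e+04·245·0.000178 = 1 + j3836.
Step 4 — H = 6.795e-08 - j0.0002607.
Step 5 — Magnitude: |H| = 0.0002607 (-71.7 dB); phase: φ = -90.0°.

|H| = 0.0002607 (-71.7 dB), φ = -90.0°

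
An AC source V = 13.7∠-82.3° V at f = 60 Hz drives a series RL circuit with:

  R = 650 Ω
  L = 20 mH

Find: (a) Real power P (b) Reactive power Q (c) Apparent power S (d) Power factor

Step 1 — Angular frequency: ω = 2π·f = 2π·60 = 377 rad/s.
Step 2 — Component impedances:
  R: Z = R = 650 Ω
  L: Z = jωL = j·377·0.02 = 0 + j7.54 Ω
Step 3 — Series combination: Z_total = R + L = 650 + j7.54 Ω = 650∠0.7° Ω.
Step 4 — Source phasor: V = 13.7∠-82.3° V = 1.836 - j13.58 V.
Step 5 — Current: I = V / Z = 0.002581 - j0.02092 A = 0.02108∠-83.0° A.
Step 6 — Complex power: S = V·I* = 0.2887 + j0.003349 VA.
Step 7 — Real power: P = Re(S) = 0.2887 W.
Step 8 — Reactive power: Q = Im(S) = 0.003349 VAR.
Step 9 — Apparent power: |S| = 0.2887 VA.
Step 10 — Power factor: PF = P/|S| = 0.9999 (lagging).

(a) P = 0.2887 W  (b) Q = 0.003349 VAR  (c) S = 0.2887 VA  (d) PF = 0.9999 (lagging)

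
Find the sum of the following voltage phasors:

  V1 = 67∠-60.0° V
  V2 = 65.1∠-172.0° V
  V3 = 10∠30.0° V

Step 1 — Convert each phasor to rectangular form:
  V1 = 67·(cos(-60.0°) + j·sin(-60.0°)) = 33.5 - j58.02 V
  V2 = 65.1·(cos(-172.0°) + j·sin(-172.0°)) = -64.47 - j9.06 V
  V3 = 10·(cos(30.0°) + j·sin(30.0°)) = 8.66 + j5 V
Step 2 — Sum components: V_total = -22.31 - j62.08 V.
Step 3 — Convert to polar: |V_total| = 65.97 V, ∠V_total = -109.8°.

V_total = 65.97∠-109.8° V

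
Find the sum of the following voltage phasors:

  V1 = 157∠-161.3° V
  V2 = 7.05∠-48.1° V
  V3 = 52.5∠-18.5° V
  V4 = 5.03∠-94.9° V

Step 1 — Convert each phasor to rectangular form:
  V1 = 157·(cos(-161.3°) + j·sin(-161.3°)) = -148.7 - j50.34 V
  V2 = 7.05·(cos(-48.1°) + j·sin(-48.1°)) = 4.708 - j5.247 V
  V3 = 52.5·(cos(-18.5°) + j·sin(-18.5°)) = 49.79 - j16.66 V
  V4 = 5.03·(cos(-94.9°) + j·sin(-94.9°)) = -0.4296 - j5.012 V
Step 2 — Sum components: V_total = -94.65 - j77.25 V.
Step 3 — Convert to polar: |V_total| = 122.2 V, ∠V_total = -140.8°.

V_total = 122.2∠-140.8° V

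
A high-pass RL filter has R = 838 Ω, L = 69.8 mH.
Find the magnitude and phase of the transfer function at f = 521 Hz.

Step 1 — Angular frequency: ω = 2π·521 = 3274 rad/s.
Step 2 — Transfer function: H(jω) = jωL/(R + jωL).
Step 3 — Numerator jωL = j·228.5; denominator R + jωL = 838 + j228.5.
Step 4 — H = 0.0692 + j0.2538.
Step 5 — Magnitude: |H| = 0.2631 (-11.6 dB); phase: φ = 74.7°.

|H| = 0.2631 (-11.6 dB), φ = 74.7°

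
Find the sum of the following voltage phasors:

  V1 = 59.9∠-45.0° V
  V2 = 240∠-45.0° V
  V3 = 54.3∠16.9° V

Step 1 — Convert each phasor to rectangular form:
  V1 = 59.9·(cos(-45.0°) + j·sin(-45.0°)) = 42.36 - j42.36 V
  V2 = 240·(cos(-45.0°) + j·sin(-45.0°)) = 169.7 - j169.7 V
  V3 = 54.3·(cos(16.9°) + j·sin(16.9°)) = 51.95 + j15.79 V
Step 2 — Sum components: V_total = 264 - j196.3 V.
Step 3 — Convert to polar: |V_total| = 329 V, ∠V_total = -36.6°.

V_total = 329∠-36.6° V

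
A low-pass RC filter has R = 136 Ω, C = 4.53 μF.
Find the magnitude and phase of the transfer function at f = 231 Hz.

Step 1 — Angular frequency: ω = 2π·231 = 1451 rad/s.
Step 2 — Transfer function: H(jω) = 1/(1 + jωRC).
Step 3 — Denominator: 1 + jωRC = 1 + j·1451·136·4.53e-06 = 1 + j0.8942.
Step 4 — H = 0.5557 - j0.4969.
Step 5 — Magnitude: |H| = 0.7454 (-2.6 dB); phase: φ = -41.8°.

|H| = 0.7454 (-2.6 dB), φ = -41.8°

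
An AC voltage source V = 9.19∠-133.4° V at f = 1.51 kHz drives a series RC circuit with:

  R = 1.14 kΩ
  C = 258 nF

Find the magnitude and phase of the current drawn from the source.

Step 1 — Angular frequency: ω = 2π·f = 2π·1510 = 9488 rad/s.
Step 2 — Component impedances:
  R: Z = R = 1140 Ω
  C: Z = 1/(jωC) = -j/(ω·C) = 0 - j408.5 Ω
Step 3 — Series combination: Z_total = R + C = 1140 - j408.5 Ω = 1211∠-19.7° Ω.
Step 4 — Source phasor: V = 9.19∠-133.4° V = -6.314 - j6.677 V.
Step 5 — Ohm's law: I = V / Z_total = (-6.314 - j6.677) / (1140 - j408.5) = -0.003048 - j0.00695 A.
Step 6 — Convert to polar: |I| = 0.007589 A, ∠I = -113.7°.

I = 0.007589∠-113.7° A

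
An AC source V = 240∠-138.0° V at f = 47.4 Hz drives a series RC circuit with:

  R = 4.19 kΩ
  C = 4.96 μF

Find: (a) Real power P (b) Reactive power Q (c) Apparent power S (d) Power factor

Step 1 — Angular frequency: ω = 2π·f = 2π·47.4 = 297.8 rad/s.
Step 2 — Component impedances:
  R: Z = R = 4190 Ω
  C: Z = 1/(jωC) = -j/(ω·C) = 0 - j677 Ω
Step 3 — Series combination: Z_total = R + C = 4190 - j677 Ω = 4244∠-9.2° Ω.
Step 4 — Source phasor: V = 240∠-138.0° V = -178.4 - j160.6 V.
Step 5 — Current: I = V / Z = -0.03545 - j0.04405 A = 0.05655∠-128.8° A.
Step 6 — Complex power: S = V·I* = 13.4 - j2.165 VA.
Step 7 — Real power: P = Re(S) = 13.4 W.
Step 8 — Reactive power: Q = Im(S) = -2.165 VAR.
Step 9 — Apparent power: |S| = 13.57 VA.
Step 10 — Power factor: PF = P/|S| = 0.9872 (leading).

(a) P = 13.4 W  (b) Q = -2.165 VAR  (c) S = 13.57 VA  (d) PF = 0.9872 (leading)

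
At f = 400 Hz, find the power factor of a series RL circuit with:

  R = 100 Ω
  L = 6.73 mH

Step 1 — Angular frequency: ω = 2π·f = 2π·400 = 2513 rad/s.
Step 2 — Component impedances:
  R: Z = R = 100 Ω
  L: Z = jωL = j·2513·0.00673 = 0 + j16.91 Ω
Step 3 — Series combination: Z_total = R + L = 100 + j16.91 Ω = 101.4∠9.6° Ω.
Step 4 — Power factor: PF = cos(φ) = Re(Z)/|Z| = 100/101.42 = 0.986.
Step 5 — Type: Im(Z) = 16.91 ⇒ lagging (phase φ = 9.6°).

PF = 0.986 (lagging, φ = 9.6°)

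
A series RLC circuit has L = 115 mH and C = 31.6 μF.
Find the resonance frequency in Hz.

Step 1 — Resonance condition Im(Z)=0 gives ω₀ = 1/√(LC).
Step 2 — ω₀ = 1/√(0.115·3.16e-05) = 524.6 rad/s.
Step 3 — f₀ = ω₀/(2π) = 83.49 Hz.

f₀ = 83.49 Hz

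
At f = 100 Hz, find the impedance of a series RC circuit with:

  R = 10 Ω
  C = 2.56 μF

Step 1 — Angular frequency: ω = 2π·f = 2π·100 = 628.3 rad/s.
Step 2 — Component impedances:
  R: Z = R = 10 Ω
  C: Z = 1/(jωC) = -j/(ω·C) = 0 - j621.7 Ω
Step 3 — Series combination: Z_total = R + C = 10 - j621.7 Ω = 621.8∠-89.1° Ω.

Z = 10 - j621.7 Ω = 621.8∠-89.1° Ω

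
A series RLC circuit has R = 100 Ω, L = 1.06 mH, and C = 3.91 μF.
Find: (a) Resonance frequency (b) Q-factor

Step 1 — Resonance condition Im(Z)=0 gives ω₀ = 1/√(LC).
Step 2 — ω₀ = 1/√(0.00106·3.91e-06) = 1.553e+04 rad/s.
Step 3 — f₀ = ω₀/(2π) = 2472 Hz.
Step 4 — Series Q: Q = ω₀L/R = 1.553e+04·0.00106/100 = 0.1647.

(a) f₀ = 2472 Hz  (b) Q = 0.1647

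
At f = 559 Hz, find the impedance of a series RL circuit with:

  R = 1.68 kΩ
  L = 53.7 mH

Step 1 — Angular frequency: ω = 2π·f = 2π·559 = 3512 rad/s.
Step 2 — Component impedances:
  R: Z = R = 1680 Ω
  L: Z = jωL = j·3512·0.0537 = 0 + j188.6 Ω
Step 3 — Series combination: Z_total = R + L = 1680 + j188.6 Ω = 1691∠6.4° Ω.

Z = 1680 + j188.6 Ω = 1691∠6.4° Ω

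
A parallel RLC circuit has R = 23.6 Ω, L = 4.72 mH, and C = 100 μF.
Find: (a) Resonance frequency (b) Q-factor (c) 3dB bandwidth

Step 1 — Resonance: ω₀ = 1/√(LC) = 1/√(0.00472·0.0001) = 1456 rad/s.
Step 2 — f₀ = ω₀/(2π) = 231.7 Hz.
Step 3 — Parallel Q: Q = R/(ω₀L) = 23.6/(1456·0.00472) = 3.435.
Step 4 — Bandwidth: Δω = ω₀/Q = 423.7 rad/s; BW = Δω/(2π) = 67.44 Hz.

(a) f₀ = 231.7 Hz  (b) Q = 3.435  (c) BW = 67.44 Hz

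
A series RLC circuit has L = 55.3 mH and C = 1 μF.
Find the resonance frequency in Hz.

Step 1 — Resonance condition Im(Z)=0 gives ω₀ = 1/√(LC).
Step 2 — ω₀ = 1/√(0.0553·1e-06) = 4252 rad/s.
Step 3 — f₀ = ω₀/(2π) = 676.8 Hz.

f₀ = 676.8 Hz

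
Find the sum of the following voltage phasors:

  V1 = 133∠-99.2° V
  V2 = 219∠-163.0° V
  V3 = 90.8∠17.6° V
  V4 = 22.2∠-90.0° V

Step 1 — Convert each phasor to rectangular form:
  V1 = 133·(cos(-99.2°) + j·sin(-99.2°)) = -21.26 - j131.3 V
  V2 = 219·(cos(-163.0°) + j·sin(-163.0°)) = -209.4 - j64.03 V
  V3 = 90.8·(cos(17.6°) + j·sin(17.6°)) = 86.55 + j27.46 V
  V4 = 22.2·(cos(-90.0°) + j·sin(-90.0°)) = 0 - j22.2 V
Step 2 — Sum components: V_total = -144.1 - j190.1 V.
Step 3 — Convert to polar: |V_total| = 238.5 V, ∠V_total = -127.2°.

V_total = 238.5∠-127.2° V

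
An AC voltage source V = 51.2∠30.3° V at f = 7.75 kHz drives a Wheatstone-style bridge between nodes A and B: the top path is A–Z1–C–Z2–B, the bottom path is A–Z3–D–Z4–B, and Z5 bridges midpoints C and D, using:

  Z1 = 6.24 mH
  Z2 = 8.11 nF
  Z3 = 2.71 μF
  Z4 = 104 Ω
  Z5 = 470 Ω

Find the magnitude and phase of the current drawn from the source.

Step 1 — Angular frequency: ω = 2π·f = 2π·7750 = 4.869e+04 rad/s.
Step 2 — Component impedances:
  Z1: Z = jωL = j·4.869e+04·0.00624 = 0 + j303.9 Ω
  Z2: Z = 1/(jωC) = -j/(ω·C) = 0 - j2532 Ω
  Z3: Z = 1/(jωC) = -j/(ω·C) = 0 - j7.578 Ω
  Z4: Z = R = 104 Ω
  Z5: Z = R = 470 Ω
Step 3 — Bridge requires nodal analysis (the Z5 bridge couples midpoints C and D, so the two paths cannot be reduced to a simple series/parallel combination). Setting node B to ground and injecting 1 A at node A, the 3-node admittance system at A, C, D solves to V_A = Z_AB = 103.2 - j11.89 Ω = 103.9∠-6.6° Ω.
Step 4 — Source phasor: V = 51.2∠30.3° V = 44.21 + j25.83 V.
Step 5 — Ohm's law: I = V / Z_total = (44.21 + j25.83) / (103.2 - j11.89) = 0.3943 + j0.2958 A.
Step 6 — Convert to polar: |I| = 0.493 A, ∠I = 36.9°.

I = 0.493∠36.9° A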